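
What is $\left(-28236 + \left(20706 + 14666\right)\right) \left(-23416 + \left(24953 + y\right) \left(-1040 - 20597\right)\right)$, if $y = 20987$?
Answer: $-7093378070656$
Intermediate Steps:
$\left(-28236 + \left(20706 + 14666\right)\right) \left(-23416 + \left(24953 + y\right) \left(-1040 - 20597\right)\right) = \left(-28236 + \left(20706 + 14666\right)\right) \left(-23416 + \left(24953 + 20987\right) \left(-1040 - 20597\right)\right) = \left(-28236 + 35372\right) \left(-23416 + 45940 \left(-21637\right)\right) = 7136 \left(-23416 - 994003780\right) = 7136 \left(-994027196\right) = -7093378070656$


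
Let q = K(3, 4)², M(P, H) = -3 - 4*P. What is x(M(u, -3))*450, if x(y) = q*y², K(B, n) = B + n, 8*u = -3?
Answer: 99225/2 ≈ 49613.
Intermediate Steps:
u = -3/8 (u = (⅛)*(-3) = -3/8 ≈ -0.37500)
q = 49 (q = (3 + 4)² = 7² = 49)
x(y) = 49*y²
x(M(u, -3))*450 = (49*(-3 - 4*(-3/8))²)*450 = (49*(-3 + 3/2)²)*450 = (49*(-3/2)²)*450 = (49*(9/4))*450 = (441/4)*450 = 99225/2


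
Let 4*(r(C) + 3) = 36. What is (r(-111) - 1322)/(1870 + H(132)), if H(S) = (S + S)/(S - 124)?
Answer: -1316/1903 ≈ -0.69154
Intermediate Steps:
r(C) = 6 (r(C) = -3 + (¼)*36 = -3 + 9 = 6)
H(S) = 2*S/(-124 + S) (H(S) = (2*S)/(-124 + S) = 2*S/(-124 + S))
(r(-111) - 1322)/(1870 + H(132)) = (6 - 1322)/(1870 + 2*132/(-124 + 132)) = -1316/(1870 + 2*132/8) = -1316/(1870 + 2*132*(⅛)) = -1316/(1870 + 33) = -1316/1903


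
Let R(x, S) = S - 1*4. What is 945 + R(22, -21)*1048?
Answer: -25255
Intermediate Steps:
R(x, S) = -4 + S (R(x, S) = S - 4 = -4 + S)
945 + R(22, -21)*1048 = 945 + (-4 - 21)*1048 = 945 - 25*1048 = 945 - 26200 = -25255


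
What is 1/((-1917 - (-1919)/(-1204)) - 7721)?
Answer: -1204/11606071 ≈ -0.00010374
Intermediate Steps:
1/((-1917 - (-1919)/(-1204)) - 7721) = 1/((-1917 - (-1919)*(-1)/1204) - 7721) = 1/((-1917 - 1*1919/1204) - 7721) = 1/((-1917 - 1919/1204) - 7721) = 1/(-2309987/1204 - 7721) = 1/(-11606071/1204) = -1204/11606071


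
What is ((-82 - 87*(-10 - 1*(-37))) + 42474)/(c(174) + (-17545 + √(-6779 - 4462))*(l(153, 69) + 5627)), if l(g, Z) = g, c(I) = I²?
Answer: -253722018277/642390266130961 - 173586405*I*√1249/2569561064523844 ≈ -0.00039497 - 2.3875e-6*I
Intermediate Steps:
((-82 - 87*(-10 - 1*(-37))) + 42474)/(c(174) + (-17545 + √(-6779 - 4462))*(l(153, 69) + 5627)) = ((-82 - 87*(-10 - 1*(-37))) + 42474)/(174² + (-17545 + √(-6779 - 4462))*(153 + 5627)) = ((-82 - 87*(-10 + 37)) + 42474)/(30276 + (-17545 + √(-11241))*5780) = ((-82 - 87*27) + 42474)/(30276 + (-17545 + 3*I*√1249)*5780) = ((-82 - 2349) + 42474)/(30276 + (-101410100 + 17340*I*√1249)) = (-2431 + 42474)/(-101379824 + 17340*I*√1249) = 40043/(-101379824 + 17340*I*√1249)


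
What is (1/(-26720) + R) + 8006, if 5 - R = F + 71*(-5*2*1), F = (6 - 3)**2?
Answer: 232784639/26720 ≈ 8712.0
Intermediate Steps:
F = 9 (F = 3**2 = 9)
R = 706 (R = 5 - (9 + 71*(-5*2*1)) = 5 - (9 + 71*(-10*1)) = 5 - (9 + 71*(-10)) = 5 - (9 - 710) = 5 - 1*(-701) = 5 + 701 = 706)
(1/(-26720) + R) + 8006 = (1/(-26720) + 706) + 8006 = (-1/26720 + 706) + 8006 = 18864319/26720 + 8006 = 232784639/26720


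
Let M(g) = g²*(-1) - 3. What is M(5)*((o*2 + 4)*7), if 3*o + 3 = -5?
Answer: 784/3 ≈ 261.33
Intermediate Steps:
o = -8/3 (o = -1 + (⅓)*(-5) = -1 - 5/3 = -8/3 ≈ -2.6667)
M(g) = -3 - g² (M(g) = -g² - 3 = -3 - g²)
M(5)*((o*2 + 4)*7) = (-3 - 1*5²)*((-8/3*2 + 4)*7) = (-3 - 1*25)*((-16/3 + 4)*7) = (-3 - 25)*(-4/3*7) = -28*(-28/3) = 784/3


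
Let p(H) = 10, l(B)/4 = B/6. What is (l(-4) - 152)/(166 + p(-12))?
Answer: -29/33 ≈ -0.87879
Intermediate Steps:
l(B) = 2*B/3 (l(B) = 4*(B/6) = 2*B/3)
(l(-4) - 152)/(166 + p(-12)) = ((2/3)*(-4) - 152)/(166 + 10) = (-8/3 - 152)/176 = -464/3*1/176 = -29/33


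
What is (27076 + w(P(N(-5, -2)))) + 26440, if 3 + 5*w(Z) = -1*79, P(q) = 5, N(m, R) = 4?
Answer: 267498/5 ≈ 53500.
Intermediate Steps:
w(Z) = -82/5 (w(Z) = -⅗ + (-1*79)/5 = -⅗ + (⅕)*(-79) = -⅗ - 79/5 = -82/5)
(27076 + w(P(N(-5, -2)))) + 26440 = (27076 - 82/5) + 26440 = 135298/5 + 26440 = 267498/5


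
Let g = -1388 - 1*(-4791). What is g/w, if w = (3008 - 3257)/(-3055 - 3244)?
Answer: 258259/3 ≈ 86086.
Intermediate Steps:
g = 3403 (g = -1388 + 4791 = 3403)
w = 249/6299 (w = -249/(-6299) = -249*(-1/6299) = 249/6299 ≈ 0.039530)
g/w = 3403/(249/6299) = 3403*(6299/249) = 258259/3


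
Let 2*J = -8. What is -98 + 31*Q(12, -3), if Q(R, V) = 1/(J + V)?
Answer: -717/7 ≈ -102.43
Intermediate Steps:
J = -4 (J = (½)*(-8) = -4)
Q(R, V) = 1/(-4 + V)
-98 + 31*Q(12, -3) = -98 + 31/(-4 - 3) = -98 + 31/(-7) = -98 + 31*(-⅐) = -98 - 31/7 = -717/7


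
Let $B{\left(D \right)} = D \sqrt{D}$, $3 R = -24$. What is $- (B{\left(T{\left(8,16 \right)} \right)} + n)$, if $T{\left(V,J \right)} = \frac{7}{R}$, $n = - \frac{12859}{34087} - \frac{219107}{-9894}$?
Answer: $- \frac{7341473363}{337256778} + \frac{7 i \sqrt{14}}{32} \approx -21.768 + 0.81849 i$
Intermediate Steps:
$R = -8$ ($R = \frac{1}{3} \left(-24\right) = -8$)
$n = \frac{7341473363}{337256778}$ ($n = \left(-12859\right) \frac{1}{34087} - - \frac{219107}{9894} = - \frac{12859}{34087} + \frac{219107}{9894} = \frac{7341473363}{337256778} \approx 21.768$)
$T{\left(V,J \right)} = - \frac{7}{8}$ ($T{\left(V,J \right)} = \frac{7}{-8} = 7 \left(- \frac{1}{8}\right) = - \frac{7}{8}$)
$B{\left(D \right)} = D^{\frac{3}{2}}$
$- (B{\left(T{\left(8,16 \right)} \right)} + n) = - (\left(- \frac{7}{8}\right)^{\frac{3}{2}} + \frac{7341473363}{337256778}) = - (- \frac{7 i \sqrt{14}}{32} + \frac{7341473363}{337256778}) = - (\frac{7341473363}{337256778} - \frac{7 i \sqrt{14}}{32}) = - \frac{7341473363}{337256778} + \frac{7 i \sqrt{14}}{32}$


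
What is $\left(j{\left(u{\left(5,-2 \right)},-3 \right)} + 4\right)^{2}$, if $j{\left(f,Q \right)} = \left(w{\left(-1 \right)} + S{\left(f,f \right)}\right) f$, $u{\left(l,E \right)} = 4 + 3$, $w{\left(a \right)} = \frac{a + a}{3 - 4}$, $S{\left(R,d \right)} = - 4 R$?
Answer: $31684$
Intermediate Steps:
$S{\left(R,d \right)} = - 4 R$
$w{\left(a \right)} = - 2 a$ ($w{\left(a \right)} = \frac{2 a}{-1} = 2 a \left(-1\right) = - 2 a$)
$u{\left(l,E \right)} = 7$
$j{\left(f,Q \right)} = f \left(2 - 4 f\right)$ ($j{\left(f,Q \right)} = \left(\left(-2\right) \left(-1\right) - 4 f\right) f = \left(2 - 4 f\right) f = f \left(2 - 4 f\right)$)
$\left(j{\left(u{\left(5,-2 \right)},-3 \right)} + 4\right)^{2} = \left(2 \cdot 7 \left(1 - 14\right) + 4\right)^{2} = \left(2 \cdot 7 \left(-13\right) + 4\right)^{2} = \left(-182 + 4\right)^{2} = \left(-178\right)^{2} = 31684$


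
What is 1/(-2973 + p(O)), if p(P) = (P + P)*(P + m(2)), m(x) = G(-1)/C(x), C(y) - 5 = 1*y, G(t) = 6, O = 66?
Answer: 7/40965 ≈ 0.00017088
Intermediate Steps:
C(y) = 5 + y (C(y) = 5 + 1*y = 5 + y)
m(x) = 6/(5 + x)
p(P) = 2*P*(6/7 + P) (p(P) = (P + P)*(P + 6/(5 + 2)) = (2*P)*(P + 6/7) = (2*P)*(6/7 + P) = 2*P*(6/7 + P))
1/(-2973 + p(O)) = 1/(-2973 + (2/7)*66*(6 + 7*66)) = 1/(-2973 + (2/7)*66*(6 + 462)) = 1/(-2973 + (2/7)*66*468) = 1/(-2973 + 61776/7) = 1/(40965/7) = 7/40965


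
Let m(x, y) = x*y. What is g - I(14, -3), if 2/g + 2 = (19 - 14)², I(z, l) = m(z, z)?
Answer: -4506/23 ≈ -195.91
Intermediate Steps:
I(z, l) = z² (I(z, l) = z*z = z²)
g = 2/23 (g = 2/(-2 + (19 - 14)²) = 2/(-2 + 5²) = 2/(-2 + 25) = 2/23 ≈ 0.086957)
g - I(14, -3) = 2/23 - 1*14² = 2/23 - 1*196 = 2/23 - 196 = -4506/23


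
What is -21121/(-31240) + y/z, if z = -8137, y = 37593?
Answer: -1002543743/254199880 ≈ -3.9439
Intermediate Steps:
-21121/(-31240) + y/z = -21121/(-31240) + 37593/(-8137) = -21121*(-1/31240) + 37593*(-1/8137) = 21121/31240 - 37593/8137 = -1002543743/254199880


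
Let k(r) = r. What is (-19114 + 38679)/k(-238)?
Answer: -2795/34 ≈ -82.206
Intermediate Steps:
(-19114 + 38679)/k(-238) = (-19114 + 38679)/(-238) = 19565*(-1/238) = -2795/34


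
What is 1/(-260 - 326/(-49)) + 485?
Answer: 6020741/12414 ≈ 485.00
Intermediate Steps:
1/(-260 - 326/(-49)) + 485 = 1/(-260 - 326*(-1/49)) + 485 = 1/(-260 + 326/49) + 485 = 1/(-12414/49) + 485 = -49/12414 + 485 = 6020741/12414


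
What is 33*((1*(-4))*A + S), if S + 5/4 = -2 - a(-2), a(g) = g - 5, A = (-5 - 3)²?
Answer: -33297/4 ≈ -8324.3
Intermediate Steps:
A = 64 (A = (-8)² = 64)
a(g) = -5 + g
S = 15/4 (S = -5/4 + (-2 - (-5 - 2)) = -5/4 + (-2 - 1*(-7)) = -5/4 + (-2 + 7) = -5/4 + 5 = 15/4 ≈ 3.7500)
33*((1*(-4))*A + S) = 33*((1*(-4))*64 + 15/4) = 33*(-4*64 + 15/4) = 33*(-256 + 15/4) = 33*(-1009/4) = -33297/4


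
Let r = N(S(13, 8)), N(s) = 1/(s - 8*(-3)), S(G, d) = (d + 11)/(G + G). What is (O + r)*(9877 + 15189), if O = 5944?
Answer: 95802703188/643 ≈ 1.4899e+8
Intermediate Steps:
S(G, d) = (11 + d)/(2*G) (S(G, d) = (11 + d)/((2*G)) = (11 + d)*(1/(2*G)) = (11 + d)/(2*G))
N(s) = 1/(24 + s) (N(s) = 1/(s + 24) = 1/(24 + s))
r = 26/643 (r = 1/(24 + (½)*(11 + 8)/13) = 1/(24 + (½)*(1/13)*19) = 1/(24 + 19/26) = 1/(643/26) = 26/643 ≈ 0.040435)
(O + r)*(9877 + 15189) = (5944 + 26/643)*(9877 + 15189) = (3822018/643)*25066 = 95802703188/643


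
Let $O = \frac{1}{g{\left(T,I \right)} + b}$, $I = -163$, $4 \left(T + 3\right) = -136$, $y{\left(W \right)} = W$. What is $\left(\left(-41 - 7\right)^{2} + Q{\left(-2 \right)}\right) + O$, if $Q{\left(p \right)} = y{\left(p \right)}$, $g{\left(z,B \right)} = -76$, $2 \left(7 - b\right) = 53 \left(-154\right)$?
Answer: $\frac{9235625}{4012} \approx 2302.0$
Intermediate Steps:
$b = 4088$ ($b = 7 - \frac{53 \left(-154\right)}{2} = 7 - -4081 = 7 + 4081 = 4088$)
$T = -37$ ($T = -3 + \frac{1}{4} \left(-136\right) = -3 - 34 = -37$)
$O = \frac{1}{4012}$ ($O = \frac{1}{-76 + 4088} = \frac{1}{4012} \approx 0.00024925$)
$Q{\left(p \right)} = p$
$\left(\left(-41 - 7\right)^{2} + Q{\left(-2 \right)}\right) + O = \left(\left(-41 - 7\right)^{2} - 2\right) + \frac{1}{4012} = \left(\left(-48\right)^{2} - 2\right) + \frac{1}{4012} = \left(2304 - 2\right) + \frac{1}{4012} = 2302 + \frac{1}{4012} = \frac{9235625}{4012}$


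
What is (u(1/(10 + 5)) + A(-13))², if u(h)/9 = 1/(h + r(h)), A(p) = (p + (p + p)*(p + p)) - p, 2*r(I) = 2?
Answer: 119924401/256 ≈ 4.6845e+5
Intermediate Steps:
r(I) = 1 (r(I) = (½)*2 = 1)
A(p) = 4*p² (A(p) = (p + (2*p)*(2*p)) - p = (p + 4*p²) - p = 4*p²)
u(h) = 9/(1 + h) (u(h) = 9/(h + 1) = 9/(1 + h))
(u(1/(10 + 5)) + A(-13))² = (9/(1 + 1/(10 + 5)) + 4*(-13)²)² = (9/(1 + 1/15) + 4*169)² = (9/(1 + 1/15) + 676)² = (9/(16/15) + 676)² = (9*(15/16) + 676)² = (135/16 + 676)² = (10951/16)² = 119924401/256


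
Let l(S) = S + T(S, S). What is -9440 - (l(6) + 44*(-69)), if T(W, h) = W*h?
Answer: -6446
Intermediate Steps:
l(S) = S + S² (l(S) = S + S*S = S + S²)
-9440 - (l(6) + 44*(-69)) = -9440 - (6*(1 + 6) + 44*(-69)) = -9440 - (6*7 - 3036) = -9440 - (42 - 3036) = -9440 - 1*(-2994) = -9440 + 2994 = -6446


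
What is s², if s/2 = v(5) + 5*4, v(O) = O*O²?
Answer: 84100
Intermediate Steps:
v(O) = O³
s = 290 (s = 2*(5³ + 5*4) = 2*(125 + 20) = 2*145 = 290)
s² = 290² = 84100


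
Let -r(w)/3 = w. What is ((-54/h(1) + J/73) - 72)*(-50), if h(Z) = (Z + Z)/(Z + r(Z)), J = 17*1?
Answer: 64850/73 ≈ 888.36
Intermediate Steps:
J = 17
r(w) = -3*w
h(Z) = -1 (h(Z) = (Z + Z)/(Z - 3*Z) = (2*Z)/((-2*Z)) = (2*Z)*(-1/(2*Z)) = -1)
((-54/h(1) + J/73) - 72)*(-50) = ((-54/(-1) + 17/73) - 72)*(-50) = ((-54*(-1) + 17*(1/73)) - 72)*(-50) = ((54 + 17/73) - 72)*(-50) = (3959/73 - 72)*(-50) = -1297/73*(-50) = 64850/73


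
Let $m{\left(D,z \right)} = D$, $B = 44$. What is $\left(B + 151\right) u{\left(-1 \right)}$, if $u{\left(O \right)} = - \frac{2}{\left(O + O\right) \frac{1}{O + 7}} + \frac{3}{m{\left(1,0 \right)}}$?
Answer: $1755$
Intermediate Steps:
$u{\left(O \right)} = 3 - \frac{7 + O}{O}$ ($u{\left(O \right)} = - \frac{2}{\left(O + O\right) \frac{1}{O + 7}} + \frac{3}{1} = - \frac{2}{2 O \frac{1}{7 + O}} + 3 \cdot 1 = - \frac{2}{2 O \frac{1}{7 + O}} + 3 = - 2 \frac{7 + O}{2 O} + 3 = - \frac{7 + O}{O} + 3 = 3 - \frac{7 + O}{O}$)
$\left(B + 151\right) u{\left(-1 \right)} = \left(44 + 151\right) \left(2 - \frac{7}{-1}\right) = 195 \left(2 - -7\right) = 195 \left(2 + 7\right) = 195 \cdot 9 = 1755$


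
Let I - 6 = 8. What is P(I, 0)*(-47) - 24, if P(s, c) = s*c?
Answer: -24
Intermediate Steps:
I = 14 (I = 6 + 8 = 14)
P(s, c) = c*s
P(I, 0)*(-47) - 24 = (0*14)*(-47) - 24 = 0*(-47) - 24 = 0 - 24 = -24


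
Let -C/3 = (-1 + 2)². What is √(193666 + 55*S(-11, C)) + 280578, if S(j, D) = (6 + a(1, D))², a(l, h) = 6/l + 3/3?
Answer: 280578 + √202961 ≈ 2.8103e+5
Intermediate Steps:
a(l, h) = 1 + 6/l (a(l, h) = 6/l + 3*(⅓) = 6/l + 1 = 1 + 6/l)
C = -3 (C = -3*(-1 + 2)² = -3*1² = -3*1 = -3)
S(j, D) = 169 (S(j, D) = (6 + (6 + 1)/1)² = (6 + 1*7)² = (6 + 7)² = 13² = 169)
√(193666 + 55*S(-11, C)) + 280578 = √(193666 + 55*169) + 280578 = √(193666 + 9295) + 280578 = √202961 + 280578 = 280578 + √202961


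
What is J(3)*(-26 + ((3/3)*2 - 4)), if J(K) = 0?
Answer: 0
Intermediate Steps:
J(3)*(-26 + ((3/3)*2 - 4)) = 0*(-26 + ((3/3)*2 - 4)) = 0*(-26 + ((3*(1/3))*2 - 4)) = 0*(-26 + (1*2 - 4)) = 0*(-26 + (2 - 4)) = 0*(-26 - 2) = 0*(-28) = 0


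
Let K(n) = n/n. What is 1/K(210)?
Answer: 1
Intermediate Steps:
K(n) = 1
1/K(210) = 1/1 = 1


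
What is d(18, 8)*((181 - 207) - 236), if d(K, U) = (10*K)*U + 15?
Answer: -381210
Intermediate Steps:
d(K, U) = 15 + 10*K*U (d(K, U) = 10*K*U + 15 = 15 + 10*K*U)
d(18, 8)*((181 - 207) - 236) = (15 + 10*18*8)*((181 - 207) - 236) = (15 + 1440)*(-26 - 236) = 1455*(-262) = -381210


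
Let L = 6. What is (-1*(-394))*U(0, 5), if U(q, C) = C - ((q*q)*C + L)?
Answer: -394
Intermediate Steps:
U(q, C) = -6 + C - C*q² (U(q, C) = C - ((q*q)*C + 6) = C - (q²*C + 6) = C - (C*q² + 6) = C - (6 + C*q²) = C + (-6 - C*q²) = -6 + C - C*q²)
(-1*(-394))*U(0, 5) = (-1*(-394))*(-6 + 5 - 1*5*0²) = 394*(-6 + 5 - 1*5*0) = 394*(-6 + 5 + 0) = 394*(-1) = -394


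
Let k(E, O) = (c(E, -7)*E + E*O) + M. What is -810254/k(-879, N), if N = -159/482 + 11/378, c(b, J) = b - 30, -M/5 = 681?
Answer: -6151043241/6041849999 ≈ -1.0181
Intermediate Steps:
M = -3405 (M = -5*681 = -3405)
c(b, J) = -30 + b
N = -13700/45549 (N = -159*1/482 + 11*(1/378) = -159/482 + 11/378 = -13700/45549 ≈ -0.30078)
k(E, O) = -3405 + E*O + E*(-30 + E) (k(E, O) = ((-30 + E)*E + E*O) - 3405 = (E*(-30 + E) + E*O) - 3405 = (E*O + E*(-30 + E)) - 3405 = -3405 + E*O + E*(-30 + E))
-810254/k(-879, N) = -810254/(-3405 - 879*(-13700/45549) - 879*(-30 - 879)) = -810254/(-3405 + 4014100/15183 - 879*(-909)) = -810254/(-3405 + 4014100/15183 + 799011) = -810254/12083699998/15183 = -810254*15183/12083699998 = -6151043241/6041849999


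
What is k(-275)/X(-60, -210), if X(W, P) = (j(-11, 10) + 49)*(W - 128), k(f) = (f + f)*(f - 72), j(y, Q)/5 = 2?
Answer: -95425/5546 ≈ -17.206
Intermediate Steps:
j(y, Q) = 10 (j(y, Q) = 5*2 = 10)
k(f) = 2*f*(-72 + f) (k(f) = (2*f)*(-72 + f) = 2*f*(-72 + f))
X(W, P) = -7552 + 59*W (X(W, P) = (10 + 49)*(W - 128) = 59*(-128 + W) = -7552 + 59*W)
k(-275)/X(-60, -210) = (2*(-275)*(-72 - 275))/(-7552 + 59*(-60)) = (2*(-275)*(-347))/(-7552 - 3540) = 190850/(-11092) = 190850*(-1/11092) = -95425/5546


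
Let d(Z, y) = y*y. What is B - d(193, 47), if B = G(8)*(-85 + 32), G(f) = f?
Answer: -2633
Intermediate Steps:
d(Z, y) = y²
B = -424 (B = 8*(-85 + 32) = 8*(-53) = -424)
B - d(193, 47) = -424 - 1*47² = -424 - 1*2209 = -424 - 2209 = -2633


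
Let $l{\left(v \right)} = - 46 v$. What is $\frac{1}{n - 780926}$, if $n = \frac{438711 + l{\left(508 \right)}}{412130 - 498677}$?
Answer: $- \frac{86547}{67587217865} \approx -1.2805 \cdot 10^{-6}$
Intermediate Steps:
$n = - \frac{415343}{86547}$ ($n = \frac{438711 - 23368}{412130 - 498677} = \frac{438711 - 23368}{-86547} = 415343 \left(- \frac{1}{86547}\right) = - \frac{415343}{86547} \approx -4.799$)
$\frac{1}{n - 780926} = \frac{1}{- \frac{415343}{86547} - 780926} = \frac{1}{- \frac{67587217865}{86547}} = - \frac{86547}{67587217865}$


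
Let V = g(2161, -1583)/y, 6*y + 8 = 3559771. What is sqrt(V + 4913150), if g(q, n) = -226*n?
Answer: sqrt(62259015111332870474)/3559763 ≈ 2216.6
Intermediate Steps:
y = 3559763/6 (y = -4/3 + (1/6)*3559771 = -4/3 + 3559771/6 = 3559763/6 ≈ 5.9329e+5)
V = 2146548/3559763 (V = (-226*(-1583))/(3559763/6) = 357758*(6/3559763) = 2146548/3559763 ≈ 0.60300)
sqrt(V + 4913150) = sqrt(2146548/3559763 + 4913150) = sqrt(17489651729998/3559763) = sqrt(62259015111332870474)/3559763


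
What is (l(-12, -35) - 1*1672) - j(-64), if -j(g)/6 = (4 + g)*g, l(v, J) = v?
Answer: 21356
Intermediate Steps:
j(g) = -6*g*(4 + g) (j(g) = -6*(4 + g)*g = -6*g*(4 + g))
(l(-12, -35) - 1*1672) - j(-64) = (-12 - 1*1672) - (-6)*(-64)*(4 - 64) = (-12 - 1672) - (-6)*(-64)*(-60) = -1684 - 1*(-23040) = -1684 + 23040 = 21356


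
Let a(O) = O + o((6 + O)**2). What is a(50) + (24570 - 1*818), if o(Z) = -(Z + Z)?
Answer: 17530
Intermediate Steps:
o(Z) = -2*Z
a(O) = O - 2*(6 + O)**2
a(50) + (24570 - 1*818) = (50 - 2*(6 + 50)**2) + (24570 - 1*818) = (50 - 2*56**2) + (24570 - 818) = (50 - 2*3136) + 23752 = (50 - 6272) + 23752 = -6222 + 23752 = 17530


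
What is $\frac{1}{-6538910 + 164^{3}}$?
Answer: $- \frac{1}{2127966} \approx -4.6993 \cdot 10^{-7}$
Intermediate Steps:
$\frac{1}{-6538910 + 164^{3}} = \frac{1}{-6538910 + 4410944} = \frac{1}{-2127966} = - \frac{1}{2127966}$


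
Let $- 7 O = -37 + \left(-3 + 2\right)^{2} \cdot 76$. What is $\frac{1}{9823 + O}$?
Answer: $\frac{7}{68722} \approx 0.00010186$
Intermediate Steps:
$O = - \frac{39}{7}$ ($O = - \frac{-37 + \left(-3 + 2\right)^{2} \cdot 76}{7} = - \frac{-37 + \left(-1\right)^{2} \cdot 76}{7} = - \frac{-37 + 1 \cdot 76}{7} = - \frac{-37 + 76}{7} = \left(- \frac{1}{7}\right) 39 = - \frac{39}{7} \approx -5.5714$)
$\frac{1}{9823 + O} = \frac{1}{9823 - \frac{39}{7}} = \frac{1}{\frac{68722}{7}} = \frac{7}{68722}$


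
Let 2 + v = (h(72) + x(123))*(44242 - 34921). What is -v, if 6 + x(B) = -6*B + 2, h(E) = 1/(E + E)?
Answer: 331973725/48 ≈ 6.9161e+6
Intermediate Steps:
h(E) = 1/(2*E)
x(B) = -4 - 6*B (x(B) = -6 + (-6*B + 2) = -6 + (2 - 6*B) = -4 - 6*B)
v = -331973725/48 (v = -2 + ((½)/72 + (-4 - 6*123))*(44242 - 34921) = -2 + ((½)*(1/72) + (-4 - 738))*9321 = -2 + (1/144 - 742)*9321 = -2 - 106847/144*9321 = -2 - 331973629/48 = -331973725/48 ≈ -6.9161e+6)
-v = -1*(-331973725/48) = 331973725/48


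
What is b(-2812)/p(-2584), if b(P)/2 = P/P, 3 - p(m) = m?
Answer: 2/2587 ≈ 0.00077310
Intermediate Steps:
p(m) = 3 - m
b(P) = 2 (b(P) = 2*(P/P) = 2*1 = 2)
b(-2812)/p(-2584) = 2/(3 - 1*(-2584)) = 2/(3 + 2584) = 2/2587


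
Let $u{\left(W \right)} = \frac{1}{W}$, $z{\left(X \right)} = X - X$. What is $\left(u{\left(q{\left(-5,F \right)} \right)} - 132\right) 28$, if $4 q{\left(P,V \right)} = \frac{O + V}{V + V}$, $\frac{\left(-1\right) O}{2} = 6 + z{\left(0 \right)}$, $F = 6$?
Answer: $-3920$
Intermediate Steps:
$z{\left(X \right)} = 0$
$O = -12$ ($O = - 2 \left(6 + 0\right) = \left(-2\right) 6 = -12$)
$q{\left(P,V \right)} = \frac{-12 + V}{8 V}$ ($q{\left(P,V \right)} = \frac{\left(-12 + V\right) \frac{1}{V + V}}{4} = \frac{\left(-12 + V\right) \frac{1}{2 V}}{4} = \frac{\frac{1}{2} \frac{1}{V} \left(-12 + V\right)}{4} = \frac{-12 + V}{8 V}$)
$\left(u{\left(q{\left(-5,F \right)} \right)} - 132\right) 28 = \left(\frac{1}{\frac{1}{8} \cdot \frac{1}{6} \left(-12 + 6\right)} - 132\right) 28 = \left(\frac{1}{\frac{1}{8} \cdot \frac{1}{6} \left(-6\right)} - 132\right) 28 = \left(\frac{1}{- \frac{1}{8}} - 132\right) 28 = \left(-8 - 132\right) 28 = \left(-140\right) 28 = -3920$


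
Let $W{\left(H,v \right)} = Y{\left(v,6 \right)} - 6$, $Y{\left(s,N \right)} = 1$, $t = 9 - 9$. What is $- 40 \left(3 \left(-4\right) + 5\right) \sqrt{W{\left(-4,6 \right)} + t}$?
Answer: $280 i \sqrt{5} \approx 626.1 i$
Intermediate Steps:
$t = 0$
$W{\left(H,v \right)} = -5$ ($W{\left(H,v \right)} = 1 - 6 = -5$)
$- 40 \left(3 \left(-4\right) + 5\right) \sqrt{W{\left(-4,6 \right)} + t} = - 40 \left(3 \left(-4\right) + 5\right) \sqrt{-5 + 0} = - 40 \left(-12 + 5\right) \sqrt{-5} = \left(-40\right) \left(-7\right) i \sqrt{5} = 280 i \sqrt{5}$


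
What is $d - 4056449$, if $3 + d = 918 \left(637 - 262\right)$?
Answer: $-3712202$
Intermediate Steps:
$d = 344247$ ($d = -3 + 918 \left(637 - 262\right) = -3 + 918 \cdot 375 = -3 + 344250 = 344247$)
$d - 4056449 = 344247 - 4056449 = -3712202$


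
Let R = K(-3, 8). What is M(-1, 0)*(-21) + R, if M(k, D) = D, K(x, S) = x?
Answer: -3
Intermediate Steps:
R = -3
M(-1, 0)*(-21) + R = 0*(-21) - 3 = 0 - 3 = -3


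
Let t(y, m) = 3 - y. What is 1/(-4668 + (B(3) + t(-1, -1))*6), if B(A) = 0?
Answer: -1/4644 ≈ -0.00021533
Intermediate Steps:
1/(-4668 + (B(3) + t(-1, -1))*6) = 1/(-4668 + (0 + (3 - 1*(-1)))*6) = 1/(-4668 + (0 + (3 + 1))*6) = 1/(-4668 + (0 + 4)*6) = 1/(-4668 + 4*6) = 1/(-4668 + 24) = 1/(-4644) = -1/4644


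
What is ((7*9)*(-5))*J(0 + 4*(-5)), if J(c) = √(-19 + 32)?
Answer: -315*√13 ≈ -1135.7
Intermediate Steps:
J(c) = √13
((7*9)*(-5))*J(0 + 4*(-5)) = ((7*9)*(-5))*√13 = (63*(-5))*√13 = -315*√13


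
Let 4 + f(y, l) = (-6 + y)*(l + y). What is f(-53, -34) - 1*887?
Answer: 4242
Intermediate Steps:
f(y, l) = -4 + (-6 + y)*(l + y)
f(-53, -34) - 1*887 = (-4 + (-53)² - 6*(-34) - 6*(-53) - 34*(-53)) - 1*887 = (-4 + 2809 + 204 + 318 + 1802) - 887 = 5129 - 887 = 4242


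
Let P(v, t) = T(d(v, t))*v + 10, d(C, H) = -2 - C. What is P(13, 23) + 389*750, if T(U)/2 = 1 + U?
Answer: 291396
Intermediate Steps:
T(U) = 2 + 2*U (T(U) = 2*(1 + U) = 2 + 2*U)
P(v, t) = 10 + v*(-2 - 2*v) (P(v, t) = (2 + 2*(-2 - v))*v + 10 = (2 + (-4 - 2*v))*v + 10 = (-2 - 2*v)*v + 10 = v*(-2 - 2*v) + 10 = 10 + v*(-2 - 2*v))
P(13, 23) + 389*750 = (10 - 2*13*(1 + 13)) + 389*750 = (10 - 2*13*14) + 291750 = (10 - 364) + 291750 = -354 + 291750 = 291396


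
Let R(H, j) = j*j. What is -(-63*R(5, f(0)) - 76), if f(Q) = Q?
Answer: 76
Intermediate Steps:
R(H, j) = j²
-(-63*R(5, f(0)) - 76) = -(-63*0² - 76) = -(-63*0 - 76) = -(0 - 76) = -1*(-76) = 76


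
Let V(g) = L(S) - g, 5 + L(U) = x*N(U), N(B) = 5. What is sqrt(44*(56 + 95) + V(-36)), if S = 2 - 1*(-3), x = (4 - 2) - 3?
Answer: sqrt(6670) ≈ 81.670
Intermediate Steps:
x = -1 (x = 2 - 3 = -1)
S = 5 (S = 2 + 3 = 5)
L(U) = -10 (L(U) = -5 - 1*5 = -5 - 5 = -10)
V(g) = -10 - g
sqrt(44*(56 + 95) + V(-36)) = sqrt(44*(56 + 95) + (-10 - 1*(-36))) = sqrt(44*151 + (-10 + 36)) = sqrt(6644 + 26) = sqrt(6670)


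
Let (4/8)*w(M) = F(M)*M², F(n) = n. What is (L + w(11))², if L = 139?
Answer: 7845601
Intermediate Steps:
w(M) = 2*M³ (w(M) = 2*(M*M²) = 2*M³)
(L + w(11))² = (139 + 2*11³)² = (139 + 2*1331)² = (139 + 2662)² = 2801² = 7845601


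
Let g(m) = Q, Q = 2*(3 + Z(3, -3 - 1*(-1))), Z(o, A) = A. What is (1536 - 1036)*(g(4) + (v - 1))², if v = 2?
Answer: 4500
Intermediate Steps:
Q = 2 (Q = 2*(3 + (-3 - 1*(-1))) = 2*(3 + (-3 + 1)) = 2*(3 - 2) = 2*1 = 2)
g(m) = 2
(1536 - 1036)*(g(4) + (v - 1))² = (1536 - 1036)*(2 + (2 - 1))² = 500*(2 + 1)² = 500*3² = 500*9 = 4500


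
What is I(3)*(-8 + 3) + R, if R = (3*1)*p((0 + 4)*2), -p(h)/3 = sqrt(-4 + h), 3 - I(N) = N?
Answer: -18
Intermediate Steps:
I(N) = 3 - N
p(h) = -3*sqrt(-4 + h)
R = -18 (R = (3*1)*(-3*sqrt(-4 + (0 + 4)*2)) = 3*(-3*sqrt(-4 + 4*2)) = 3*(-3*sqrt(-4 + 8)) = 3*(-3*sqrt(4)) = 3*(-3*2) = 3*(-6) = -18)
I(3)*(-8 + 3) + R = (3 - 1*3)*(-8 + 3) - 18 = (3 - 3)*(-5) - 18 = 0*(-5) - 18 = 0 - 18 = -18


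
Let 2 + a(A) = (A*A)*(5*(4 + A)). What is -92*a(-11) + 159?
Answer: 389963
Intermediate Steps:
a(A) = -2 + A**2*(20 + 5*A) (a(A) = -2 + (A*A)*(5*(4 + A)) = -2 + A**2*(20 + 5*A))
-92*a(-11) + 159 = -92*(-2 + 5*(-11)**3 + 20*(-11)**2) + 159 = -92*(-2 + 5*(-1331) + 20*121) + 159 = -92*(-2 - 6655 + 2420) + 159 = -92*(-4237) + 159 = 389804 + 159 = 389963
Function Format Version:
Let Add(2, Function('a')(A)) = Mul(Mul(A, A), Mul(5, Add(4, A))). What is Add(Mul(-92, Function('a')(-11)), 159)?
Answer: 389963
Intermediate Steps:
Function('a')(A) = Add(-2, Mul(Pow(A, 2), Add(20, Mul(5, A)))) (Function('a')(A) = Add(-2, Mul(Mul(A, A), Mul(5, Add(4, A)))) = Add(-2, Mul(Pow(A, 2), Add(20, Mul(5, A)))))
Add(Mul(-92, Function('a')(-11)), 159) = Add(Mul(-92, Add(-2, Mul(5, Pow(-11, 3)), Mul(20, Pow(-11, 2)))), 159) = Add(Mul(-92, Add(-2, Mul(5, -1331), Mul(20, 121))), 159) = Add(Mul(-92, Add(-2, -6655, 2420)), 159) = Add(Mul(-92, -4237), 159) = Add(389804, 159) = 389963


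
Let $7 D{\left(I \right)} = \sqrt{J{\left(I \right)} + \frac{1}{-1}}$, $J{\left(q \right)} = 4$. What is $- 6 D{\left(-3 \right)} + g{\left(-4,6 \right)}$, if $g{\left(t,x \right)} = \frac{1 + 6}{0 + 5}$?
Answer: $\frac{7}{5} - \frac{6 \sqrt{3}}{7} \approx -0.084615$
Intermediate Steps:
$g{\left(t,x \right)} = \frac{7}{5}$
$D{\left(I \right)} = \frac{\sqrt{3}}{7}$ ($D{\left(I \right)} = \frac{\sqrt{4 + \frac{1}{-1}}}{7} = \frac{\sqrt{4 - 1}}{7} = \frac{\sqrt{3}}{7}$)
$- 6 D{\left(-3 \right)} + g{\left(-4,6 \right)} = - 6 \frac{\sqrt{3}}{7} + \frac{7}{5} = - \frac{6 \sqrt{3}}{7} + \frac{7}{5} = \frac{7}{5} - \frac{6 \sqrt{3}}{7}$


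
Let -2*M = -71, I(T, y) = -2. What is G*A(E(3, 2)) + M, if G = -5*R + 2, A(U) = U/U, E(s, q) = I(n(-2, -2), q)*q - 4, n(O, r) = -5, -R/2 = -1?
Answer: 55/2 ≈ 27.500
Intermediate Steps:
R = 2 (R = -2*(-1) = 2)
E(s, q) = -4 - 2*q (E(s, q) = -2*q - 4 = -4 - 2*q)
A(U) = 1
G = -8 (G = -5*2 + 2 = -10 + 2 = -8)
M = 71/2 (M = -½*(-71) = 71/2 ≈ 35.500)
G*A(E(3, 2)) + M = -8*1 + 71/2 = -8 + 71/2 = 55/2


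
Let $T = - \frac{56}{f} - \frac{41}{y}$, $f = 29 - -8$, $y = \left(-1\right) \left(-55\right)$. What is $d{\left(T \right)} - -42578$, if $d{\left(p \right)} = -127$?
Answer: $42451$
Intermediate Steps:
$y = 55$
$f = 37$ ($f = 29 + 8 = 37$)
$T = - \frac{4597}{2035}$ ($T = - \frac{56}{37} - \frac{41}{55} = - \frac{4597}{2035} \approx -2.259$)
$d{\left(T \right)} - -42578 = -127 - -42578 = -127 + 42578 = 42451$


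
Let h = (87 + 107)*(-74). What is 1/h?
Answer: -1/14356 ≈ -6.9657e-5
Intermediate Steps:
h = -14356 (h = 194*(-74) = -14356)
1/h = 1/(-14356) = -1/14356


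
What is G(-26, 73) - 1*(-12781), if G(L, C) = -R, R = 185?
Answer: 12596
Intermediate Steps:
G(L, C) = -185 (G(L, C) = -1*185 = -185)
G(-26, 73) - 1*(-12781) = -185 - 1*(-12781) = -185 + 12781 = 12596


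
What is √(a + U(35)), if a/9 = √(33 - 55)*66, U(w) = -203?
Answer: √(-203 + 594*I*√22) ≈ 35.99 + 38.707*I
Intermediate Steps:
a = 594*I*√22 (a = 9*(√(33 - 55)*66) = 9*(√(-22)*66) = 9*((I*√22)*66) = 9*(66*I*√22) = 594*I*√22 ≈ 2786.1*I)
√(a + U(35)) = √(594*I*√22 - 203) = √(-203 + 594*I*√22)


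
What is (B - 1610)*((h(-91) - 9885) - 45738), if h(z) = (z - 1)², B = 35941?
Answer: -1619015629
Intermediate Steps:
h(z) = (-1 + z)²
(B - 1610)*((h(-91) - 9885) - 45738) = (35941 - 1610)*(((-1 - 91)² - 9885) - 45738) = 34331*(((-92)² - 9885) - 45738) = 34331*((8464 - 9885) - 45738) = 34331*(-1421 - 45738) = 34331*(-47159) = -1619015629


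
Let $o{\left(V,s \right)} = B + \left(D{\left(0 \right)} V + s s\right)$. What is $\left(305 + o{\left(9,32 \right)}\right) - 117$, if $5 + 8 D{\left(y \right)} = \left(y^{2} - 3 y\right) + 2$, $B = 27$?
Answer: $\frac{9885}{8} \approx 1235.6$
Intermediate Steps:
$D{\left(y \right)} = - \frac{3}{8} - \frac{3 y}{8} + \frac{y^{2}}{8}$ ($D{\left(y \right)} = - \frac{5}{8} + \frac{\left(y^{2} - 3 y\right) + 2}{8} = - \frac{5}{8} + \frac{2 + y^{2} - 3 y}{8} = - \frac{5}{8} + \left(\frac{1}{4} - \frac{3 y}{8} + \frac{y^{2}}{8}\right) = - \frac{3}{8} - \frac{3 y}{8} + \frac{y^{2}}{8}$)
$o{\left(V,s \right)} = 27 + s^{2} - \frac{3 V}{8}$ ($o{\left(V,s \right)} = 27 + \left(\left(- \frac{3}{8} - 0 + \frac{0^{2}}{8}\right) V + s s\right) = 27 + \left(\left(- \frac{3}{8} + 0 + \frac{1}{8} \cdot 0\right) V + s^{2}\right) = 27 + \left(\left(- \frac{3}{8} + 0 + 0\right) V + s^{2}\right) = 27 - \left(- s^{2} + \frac{3 V}{8}\right) = 27 + s^{2} - \frac{3 V}{8}$)
$\left(305 + o{\left(9,32 \right)}\right) - 117 = \left(305 + \left(27 + 32^{2} - \frac{27}{8}\right)\right) - 117 = \left(305 + \left(27 + 1024 - \frac{27}{8}\right)\right) - 117 = \left(305 + \frac{8381}{8}\right) - 117 = \frac{10821}{8} - 117 = \frac{9885}{8}$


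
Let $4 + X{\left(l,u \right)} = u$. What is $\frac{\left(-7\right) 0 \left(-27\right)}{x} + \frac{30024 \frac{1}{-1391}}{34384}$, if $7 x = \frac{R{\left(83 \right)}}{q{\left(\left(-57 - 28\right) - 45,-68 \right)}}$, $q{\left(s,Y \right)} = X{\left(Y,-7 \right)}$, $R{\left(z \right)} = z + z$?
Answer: $- \frac{3753}{5978518} \approx -0.00062775$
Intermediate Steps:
$R{\left(z \right)} = 2 z$
$X{\left(l,u \right)} = -4 + u$
$q{\left(s,Y \right)} = -11$ ($q{\left(s,Y \right)} = -4 - 7 = -11$)
$x = - \frac{166}{77}$ ($x = \frac{2 \cdot 83 \frac{1}{-11}}{7} = \frac{166 \left(- \frac{1}{11}\right)}{7} = \frac{1}{7} \left(- \frac{166}{11}\right) = - \frac{166}{77} \approx -2.1558$)
$\frac{\left(-7\right) 0 \left(-27\right)}{x} + \frac{30024 \frac{1}{-1391}}{34384} = \frac{\left(-7\right) 0 \left(-27\right)}{- \frac{166}{77}} + \frac{30024 \frac{1}{-1391}}{34384} = 0 \left(-27\right) \left(- \frac{77}{166}\right) + 30024 \left(- \frac{1}{1391}\right) \frac{1}{34384} = 0 \left(- \frac{77}{166}\right) - \frac{3753}{5978518} = 0 - \frac{3753}{5978518} = - \frac{3753}{5978518}$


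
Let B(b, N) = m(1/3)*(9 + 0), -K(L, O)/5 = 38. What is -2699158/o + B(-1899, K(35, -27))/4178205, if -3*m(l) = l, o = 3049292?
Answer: -5638819250341/6370283540430 ≈ -0.88518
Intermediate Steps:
K(L, O) = -190 (K(L, O) = -5*38 = -190)
m(l) = -l/3
B(b, N) = -1 (B(b, N) = (-⅓/3)*(9 + 0) = -⅓*⅓*9 = -⅑*9 = -1)
-2699158/o + B(-1899, K(35, -27))/4178205 = -2699158/3049292 - 1/4178205 = -2699158*1/3049292 - 1*1/4178205 = -1349579/1524646 - 1/4178205 = -5638819250341/6370283540430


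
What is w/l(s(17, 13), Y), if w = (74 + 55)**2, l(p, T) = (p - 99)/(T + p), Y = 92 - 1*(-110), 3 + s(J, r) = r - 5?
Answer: -3444687/94 ≈ -36646.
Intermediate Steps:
s(J, r) = -8 + r (s(J, r) = -3 + (r - 5) = -3 + (-5 + r) = -8 + r)
Y = 202 (Y = 92 + 110 = 202)
l(p, T) = (-99 + p)/(T + p)
w = 16641 (w = 129**2 = 16641)
w/l(s(17, 13), Y) = 16641/(((-99 + (-8 + 13))/(202 + (-8 + 13)))) = 16641/(((-99 + 5)/(202 + 5))) = 16641/((-94/207)) = 16641/(((1/207)*(-94))) = 16641/(-94/207) = 16641*(-207/94) = -3444687/94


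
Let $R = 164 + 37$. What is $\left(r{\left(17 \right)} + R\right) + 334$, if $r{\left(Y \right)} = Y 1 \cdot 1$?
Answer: $552$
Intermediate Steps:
$r{\left(Y \right)} = Y$ ($r{\left(Y \right)} = Y 1 = Y$)
$R = 201$
$\left(r{\left(17 \right)} + R\right) + 334 = \left(17 + 201\right) + 334 = 218 + 334 = 552$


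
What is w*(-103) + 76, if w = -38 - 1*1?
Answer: 4093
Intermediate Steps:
w = -39 (w = -38 - 1 = -39)
w*(-103) + 76 = -39*(-103) + 76 = 4017 + 76 = 4093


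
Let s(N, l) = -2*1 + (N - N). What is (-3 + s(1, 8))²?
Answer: 25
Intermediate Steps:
s(N, l) = -2 (s(N, l) = -2 + 0 = -2)
(-3 + s(1, 8))² = (-3 - 2)² = (-5)² = 25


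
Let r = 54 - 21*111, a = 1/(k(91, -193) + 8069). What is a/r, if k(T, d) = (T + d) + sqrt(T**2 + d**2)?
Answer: -7967/144424551843 + sqrt(45530)/144424551843 ≈ -5.3686e-8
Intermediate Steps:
k(T, d) = T + d + sqrt(T**2 + d**2)
a = 1/(7967 + sqrt(45530)) (a = 1/((91 - 193 + sqrt(91**2 + (-193)**2)) + 8069) = 1/((91 - 193 + sqrt(8281 + 37249)) + 8069) = 1/((91 - 193 + sqrt(45530)) + 8069) = 1/((-102 + sqrt(45530)) + 8069) = 1/(7967 + sqrt(45530)) ≈ 0.00012224)
r = -2277 (r = 54 - 2331 = -2277)
a/r = (7967/63427559 - sqrt(45530)/63427559)/(-2277) = (7967/63427559 - sqrt(45530)/63427559)*(-1/2277) = -7967/144424551843 + sqrt(45530)/144424551843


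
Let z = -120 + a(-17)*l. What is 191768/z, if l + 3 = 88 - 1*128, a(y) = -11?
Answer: 191768/353 ≈ 543.25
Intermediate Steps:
l = -43 (l = -3 + (88 - 1*128) = -3 + (88 - 128) = -3 - 40 = -43)
z = 353 (z = -120 - 11*(-43) = -120 + 473 = 353)
191768/z = 191768/353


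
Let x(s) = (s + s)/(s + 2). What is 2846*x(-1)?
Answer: -5692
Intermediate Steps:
x(s) = 2*s/(2 + s) (x(s) = (2*s)/(2 + s) = 2*s/(2 + s))
2846*x(-1) = 2846*(2*(-1)/(2 - 1)) = 2846*(2*(-1)/1) = 2846*(2*(-1)*1) = 2846*(-2) = -5692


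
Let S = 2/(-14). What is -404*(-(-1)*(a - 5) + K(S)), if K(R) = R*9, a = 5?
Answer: 3636/7 ≈ 519.43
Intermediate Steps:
S = -1/7 (S = 2*(-1/14) = -1/7 ≈ -0.14286)
K(R) = 9*R
-404*(-(-1)*(a - 5) + K(S)) = -404*(-(-1)*(5 - 5) + 9*(-1/7)) = -404*(-(-1)*0 - 9/7) = -404*(-1*0 - 9/7) = -404*(0 - 9/7) = -404*(-9/7) = 3636/7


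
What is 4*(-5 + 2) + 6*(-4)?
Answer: -36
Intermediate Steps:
4*(-5 + 2) + 6*(-4) = 4*(-3) - 24 = -12 - 24 = -36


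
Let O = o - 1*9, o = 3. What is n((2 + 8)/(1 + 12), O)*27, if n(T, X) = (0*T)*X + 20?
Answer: 540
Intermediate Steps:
O = -6 (O = 3 - 1*9 = 3 - 9 = -6)
n(T, X) = 20 (n(T, X) = 0*X + 20 = 0 + 20 = 20)
n((2 + 8)/(1 + 12), O)*27 = 20*27 = 540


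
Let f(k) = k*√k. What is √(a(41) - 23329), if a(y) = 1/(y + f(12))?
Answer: I*√(23329 - 1/(41 + 24*√3)) ≈ 152.74*I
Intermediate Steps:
f(k) = k^(3/2)
a(y) = 1/(y + 24*√3) (a(y) = 1/(y + 12^(3/2)) = 1/(y + 24*√3))
√(a(41) - 23329) = √(1/(41 + 24*√3) - 23329) = √(-23329 + 1/(41 + 24*√3))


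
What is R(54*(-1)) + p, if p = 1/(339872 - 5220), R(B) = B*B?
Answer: 975845233/334652 ≈ 2916.0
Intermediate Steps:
R(B) = B²
p = 1/334652 ≈ 2.9882e-6
R(54*(-1)) + p = (54*(-1))² + 1/334652 = (-54)² + 1/334652 = 2916 + 1/334652 = 975845233/334652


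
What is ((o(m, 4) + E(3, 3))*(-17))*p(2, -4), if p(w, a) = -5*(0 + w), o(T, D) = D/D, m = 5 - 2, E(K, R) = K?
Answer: 680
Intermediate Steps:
m = 3
o(T, D) = 1
p(w, a) = -5*w
((o(m, 4) + E(3, 3))*(-17))*p(2, -4) = ((1 + 3)*(-17))*(-5*2) = (4*(-17))*(-10) = -68*(-10) = 680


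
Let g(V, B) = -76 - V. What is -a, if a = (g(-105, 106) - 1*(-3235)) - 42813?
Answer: 39549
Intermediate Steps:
a = -39549 (a = ((-76 - 1*(-105)) - 1*(-3235)) - 42813 = ((-76 + 105) + 3235) - 42813 = (29 + 3235) - 42813 = 3264 - 42813 = -39549)
-a = -1*(-39549) = 39549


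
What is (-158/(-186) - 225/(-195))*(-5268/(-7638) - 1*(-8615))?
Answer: 26563946206/1539057 ≈ 17260.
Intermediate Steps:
(-158/(-186) - 225/(-195))*(-5268/(-7638) - 1*(-8615)) = (-158*(-1/186) - 225*(-1/195))*(-5268*(-1/7638) + 8615) = (79/93 + 15/13)*(878/1273 + 8615) = (2422/1209)*(10967773/1273) = 26563946206/1539057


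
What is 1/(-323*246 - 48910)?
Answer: -1/128368 ≈ -7.7901e-6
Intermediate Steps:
1/(-323*246 - 48910) = 1/(-79458 - 48910) = 1/(-128368) = -1/128368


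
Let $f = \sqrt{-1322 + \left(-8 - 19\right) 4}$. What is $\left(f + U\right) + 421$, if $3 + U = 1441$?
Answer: $1859 + i \sqrt{1430} \approx 1859.0 + 37.815 i$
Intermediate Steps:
$U = 1438$ ($U = -3 + 1441 = 1438$)
$f = i \sqrt{1430}$ ($f = \sqrt{-1322 - 108} = \sqrt{-1430} = i \sqrt{1430} \approx 37.815 i$)
$\left(f + U\right) + 421 = \left(i \sqrt{1430} + 1438\right) + 421 = \left(1438 + i \sqrt{1430}\right) + 421 = 1859 + i \sqrt{1430}$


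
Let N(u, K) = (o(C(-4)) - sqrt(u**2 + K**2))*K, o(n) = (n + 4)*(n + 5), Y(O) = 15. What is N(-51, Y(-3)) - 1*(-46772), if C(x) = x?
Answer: 46772 - 45*sqrt(314) ≈ 45975.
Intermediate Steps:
o(n) = (4 + n)*(5 + n)
N(u, K) = -K*sqrt(K**2 + u**2) (N(u, K) = ((20 + (-4)**2 + 9*(-4)) - sqrt(u**2 + K**2))*K = ((20 + 16 - 36) - sqrt(K**2 + u**2))*K = (0 - sqrt(K**2 + u**2))*K = (-sqrt(K**2 + u**2))*K = -K*sqrt(K**2 + u**2))
N(-51, Y(-3)) - 1*(-46772) = -1*15*sqrt(15**2 + (-51)**2) - 1*(-46772) = -1*15*sqrt(225 + 2601) + 46772 = -1*15*sqrt(2826) + 46772 = -1*15*3*sqrt(314) + 46772 = -45*sqrt(314) + 46772 = 46772 - 45*sqrt(314)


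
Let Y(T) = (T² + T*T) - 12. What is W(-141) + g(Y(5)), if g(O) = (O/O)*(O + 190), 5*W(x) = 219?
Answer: 1359/5 ≈ 271.80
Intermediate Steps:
W(x) = 219/5 (W(x) = (⅕)*219 = 219/5)
Y(T) = -12 + 2*T² (Y(T) = (T² + T²) - 12 = 2*T² - 12 = -12 + 2*T²)
g(O) = 190 + O (g(O) = 1*(190 + O) = 190 + O)
W(-141) + g(Y(5)) = 219/5 + (190 + (-12 + 2*5²)) = 219/5 + (190 + (-12 + 2*25)) = 219/5 + (190 + (-12 + 50)) = 219/5 + (190 + 38) = 219/5 + 228 = 1359/5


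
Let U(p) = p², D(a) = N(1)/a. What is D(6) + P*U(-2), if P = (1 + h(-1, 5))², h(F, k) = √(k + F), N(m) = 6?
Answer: 37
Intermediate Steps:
h(F, k) = √(F + k)
D(a) = 6/a
P = 9 (P = (1 + √(-1 + 5))² = (1 + √4)² = (1 + 2)² = 3² = 9)
D(6) + P*U(-2) = 6/6 + 9*(-2)² = 6*(⅙) + 9*4 = 1 + 36 = 37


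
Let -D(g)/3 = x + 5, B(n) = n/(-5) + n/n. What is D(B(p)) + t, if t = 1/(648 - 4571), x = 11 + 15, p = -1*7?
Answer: -364840/3923 ≈ -93.000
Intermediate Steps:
p = -7
x = 26
B(n) = 1 - n/5 (B(n) = n*(-⅕) + 1 = -n/5 + 1 = 1 - n/5)
t = -1/3923 (t = 1/(-3923) = -1/3923 ≈ -0.00025491)
D(g) = -93 (D(g) = -3*(26 + 5) = -3*31 = -93)
D(B(p)) + t = -93 - 1/3923 = -364840/3923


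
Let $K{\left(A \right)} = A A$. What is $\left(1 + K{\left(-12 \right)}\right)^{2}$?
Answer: $21025$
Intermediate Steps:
$K{\left(A \right)} = A^{2}$
$\left(1 + K{\left(-12 \right)}\right)^{2} = \left(1 + \left(-12\right)^{2}\right)^{2} = \left(1 + 144\right)^{2} = 145^{2} = 21025$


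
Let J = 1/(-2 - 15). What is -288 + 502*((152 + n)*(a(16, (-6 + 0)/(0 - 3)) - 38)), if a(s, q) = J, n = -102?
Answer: -16244596/17 ≈ -9.5556e+5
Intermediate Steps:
J = -1/17 (J = 1/(-17) = -1/17 ≈ -0.058824)
a(s, q) = -1/17
-288 + 502*((152 + n)*(a(16, (-6 + 0)/(0 - 3)) - 38)) = -288 + 502*((152 - 102)*(-1/17 - 38)) = -288 + 502*(50*(-647/17)) = -288 + 502*(-32350/17) = -288 - 16239700/17 = -16244596/17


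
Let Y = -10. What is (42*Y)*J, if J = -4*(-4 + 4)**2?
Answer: 0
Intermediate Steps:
J = 0 (J = -4*0**2 = -4*0 = 0)
(42*Y)*J = (42*(-10))*0 = -420*0 = 0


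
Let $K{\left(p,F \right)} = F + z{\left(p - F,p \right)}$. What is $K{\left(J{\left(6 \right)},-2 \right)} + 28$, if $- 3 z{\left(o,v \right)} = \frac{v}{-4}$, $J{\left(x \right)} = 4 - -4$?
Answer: $\frac{80}{3} \approx 26.667$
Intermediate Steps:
$J{\left(x \right)} = 8$ ($J{\left(x \right)} = 4 + 4 = 8$)
$z{\left(o,v \right)} = \frac{v}{12}$ ($z{\left(o,v \right)} = - \frac{v \frac{1}{-4}}{3} = - \frac{v \left(- \frac{1}{4}\right)}{3} = - \frac{\left(- \frac{1}{4}\right) v}{3} = \frac{v}{12}$)
$K{\left(p,F \right)} = F + \frac{p}{12}$
$K{\left(J{\left(6 \right)},-2 \right)} + 28 = \left(-2 + \frac{1}{12} \cdot 8\right) + 28 = \left(-2 + \frac{2}{3}\right) + 28 = - \frac{4}{3} + 28 = \frac{80}{3}$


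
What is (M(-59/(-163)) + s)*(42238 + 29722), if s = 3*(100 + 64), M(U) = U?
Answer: 5775149800/163 ≈ 3.5430e+7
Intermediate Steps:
s = 492 (s = 3*164 = 492)
(M(-59/(-163)) + s)*(42238 + 29722) = (-59/(-163) + 492)*(42238 + 29722) = (-59*(-1/163) + 492)*71960 = (59/163 + 492)*71960 = (80255/163)*71960 = 5775149800/163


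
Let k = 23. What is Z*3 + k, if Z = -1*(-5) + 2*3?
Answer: 56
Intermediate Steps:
Z = 11 (Z = 5 + 6 = 11)
Z*3 + k = 11*3 + 23 = 33 + 23 = 56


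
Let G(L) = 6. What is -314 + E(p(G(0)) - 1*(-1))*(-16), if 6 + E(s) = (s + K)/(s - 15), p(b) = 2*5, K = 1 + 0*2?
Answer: -170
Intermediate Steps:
K = 1 (K = 1 + 0 = 1)
p(b) = 10
E(s) = -6 + (1 + s)/(-15 + s) (E(s) = -6 + (s + 1)/(s - 15) = -6 + (1 + s)/(-15 + s))
-314 + E(p(G(0)) - 1*(-1))*(-16) = -314 + ((91 - 5*(10 - 1*(-1)))/(-15 + (10 - 1*(-1))))*(-16) = -314 + ((91 - 5*(10 + 1))/(-15 + (10 + 1)))*(-16) = -314 + ((91 - 5*11)/(-15 + 11))*(-16) = -314 + ((91 - 55)/(-4))*(-16) = -314 - ¼*36*(-16) = -314 - 9*(-16) = -314 + 144 = -170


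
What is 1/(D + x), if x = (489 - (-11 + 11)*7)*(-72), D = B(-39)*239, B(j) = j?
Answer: -1/44529 ≈ -2.2457e-5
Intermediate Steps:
D = -9321 (D = -39*239 = -9321)
x = -35208 (x = (489 - 0*7)*(-72) = (489 - 1*0)*(-72) = (489 + 0)*(-72) = 489*(-72) = -35208)
1/(D + x) = 1/(-9321 - 35208) = 1/(-44529) = -1/44529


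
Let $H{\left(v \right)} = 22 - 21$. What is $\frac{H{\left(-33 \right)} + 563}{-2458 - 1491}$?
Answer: $- \frac{564}{3949} \approx -0.14282$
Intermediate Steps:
$H{\left(v \right)} = 1$
$\frac{H{\left(-33 \right)} + 563}{-2458 - 1491} = \frac{1 + 563}{-2458 - 1491} = \frac{564}{-3949} = 564 \left(- \frac{1}{3949}\right) = - \frac{564}{3949}$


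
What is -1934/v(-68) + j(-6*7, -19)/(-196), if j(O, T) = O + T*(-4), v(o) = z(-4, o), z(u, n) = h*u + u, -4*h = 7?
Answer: -189583/294 ≈ -644.84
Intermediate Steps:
h = -7/4 (h = -¼*7 = -7/4 ≈ -1.7500)
z(u, n) = -3*u/4 (z(u, n) = -7*u/4 + u = -3*u/4)
v(o) = 3 (v(o) = -¾*(-4) = 3)
j(O, T) = O - 4*T
-1934/v(-68) + j(-6*7, -19)/(-196) = -1934/3 + (-6*7 - 4*(-19))/(-196) = -1934*⅓ + (-42 + 76)*(-1/196) = -1934/3 + 34*(-1/196) = -1934/3 - 17/98 = -189583/294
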